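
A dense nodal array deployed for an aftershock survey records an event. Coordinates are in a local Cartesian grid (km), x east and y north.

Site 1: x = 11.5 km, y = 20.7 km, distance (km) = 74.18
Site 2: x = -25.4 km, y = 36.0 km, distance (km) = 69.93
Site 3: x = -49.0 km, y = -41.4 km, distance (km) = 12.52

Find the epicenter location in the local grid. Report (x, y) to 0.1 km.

Circle about each station: (x − 11.5)² + (y − 20.7)² = 74.18²; (x + 25.4)² + (y − 36.0)² = 69.93²; (x + 49.0)² + (y + 41.4)² = 12.52².
Subtracting the Site 1 equation from the Site 2 and Site 3 equations removes the quadratic terms:
-73.8 x + 30.6 y = 1992.89
-121.0 x − 124.2 y = 8900.14
Solving the 2×2 system: x ≈ -40.4, y ≈ -32.3 km.
Check against Site 1 (with the unrounded x, y): √((x − 11.5)²+(y − 20.7)²) = 74.18 ≈ 74.18 km. ✓

-40.4 km east, -32.3 km north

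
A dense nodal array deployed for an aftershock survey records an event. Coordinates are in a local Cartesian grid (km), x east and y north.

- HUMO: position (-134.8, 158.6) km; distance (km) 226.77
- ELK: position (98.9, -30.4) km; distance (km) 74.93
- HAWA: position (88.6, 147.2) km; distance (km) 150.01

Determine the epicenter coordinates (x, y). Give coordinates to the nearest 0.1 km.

(34.2, 7.4)

Circle about each station: (x + 134.8)² + (y − 158.6)² = 226.77²; (x − 98.9)² + (y + 30.4)² = 74.93²; (x − 88.6)² + (y − 147.2)² = 150.01².
Subtracting the HUMO equation from the ELK and HAWA equations removes the quadratic terms:
467.4 x − 378.0 y = 13190.50
446.8 x − 22.8 y = 15114.43
Solving the 2×2 system: x ≈ 34.2, y ≈ 7.4 km.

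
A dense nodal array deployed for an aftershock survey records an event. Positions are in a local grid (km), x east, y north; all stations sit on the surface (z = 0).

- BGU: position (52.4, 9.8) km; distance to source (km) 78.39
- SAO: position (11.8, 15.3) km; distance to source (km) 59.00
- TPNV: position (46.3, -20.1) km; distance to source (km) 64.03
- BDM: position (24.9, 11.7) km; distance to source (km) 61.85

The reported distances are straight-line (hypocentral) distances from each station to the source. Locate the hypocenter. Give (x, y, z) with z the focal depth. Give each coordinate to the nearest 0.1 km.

x ≈ -6.2 km, y ≈ -28.0 km, depth ≈ 35.8 km

Each station gives a sphere (x−x_i)² + (y−y_i)² + z² = d_i² (stations at z=0).
Subtracting the BGU sphere from SAO and TPNV: z² cancels, leaving linear equations in x and y:
-81.2 x + 11.0 y = 195.52
-12.2 x − 59.8 y = 1751.05
Solving: x ≈ -6.203, y ≈ -28.016 km (keep extra digits for the depth step; rounded: -6.2, -28.0).
Then from the BGU sphere: z² = 78.39² − (x − 52.4)² − (y − 9.8)² with x = -6.203, y = -28.016, so z ≈ 35.786 ≈ 35.8 km.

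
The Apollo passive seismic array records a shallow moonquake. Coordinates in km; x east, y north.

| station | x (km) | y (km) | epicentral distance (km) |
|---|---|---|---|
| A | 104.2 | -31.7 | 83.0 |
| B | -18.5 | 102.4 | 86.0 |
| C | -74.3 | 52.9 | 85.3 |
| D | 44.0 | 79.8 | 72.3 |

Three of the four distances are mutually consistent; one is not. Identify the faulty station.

Solve using three stations at a time. Using B, C, D (subtract circle equations pairwise → linear system) gives (x, y) ≈ (4.2, 19.4).
Distances from that point to each station vs reported:
  A: calculated 112.3 vs reported 83.0 → residual 29.3 km
  B: calculated 86.0 vs reported 86.0 → residual 0.0 km
  C: calculated 85.3 vs reported 85.3 → residual 0.0 km
  D: calculated 72.3 vs reported 72.3 → residual 0.0 km
B, C, D are mutually consistent (residuals ≈ 0); A is off by 29.3 km.

A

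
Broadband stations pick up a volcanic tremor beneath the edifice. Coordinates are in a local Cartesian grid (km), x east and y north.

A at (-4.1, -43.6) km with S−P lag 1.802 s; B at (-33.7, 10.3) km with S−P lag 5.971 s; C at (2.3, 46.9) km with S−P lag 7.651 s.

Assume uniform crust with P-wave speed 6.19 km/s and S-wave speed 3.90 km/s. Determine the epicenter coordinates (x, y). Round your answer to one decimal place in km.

11.8 km east, -33.2 km north

Distance from S−P lag: d = Δt · v_P v_S / (v_P − v_S) = Δt · (6.19·3.90)/(6.19−3.90) ≈ 10.5419·Δt.
So d_A = 19.00, d_B = 62.95, d_C = 80.66 km.
Circle about each station: (x + 4.1)² + (y + 43.6)² = 19.00²; (x + 33.7)² + (y − 10.3)² = 62.95²; (x − 2.3)² + (y − 46.9)² = 80.66².
Subtracting the A equation from the B and C equations removes the quadratic terms:
-59.2 x + 107.8 y = -4277.69
12.8 x + 181.0 y = -5857.91
Solving the 2×2 system: x ≈ 11.8, y ≈ -33.2 km.
Check against A (with the unrounded x, y): √((x + 4.1)²+(y + 43.6)²) = 19.00 ≈ 19.00 km. ✓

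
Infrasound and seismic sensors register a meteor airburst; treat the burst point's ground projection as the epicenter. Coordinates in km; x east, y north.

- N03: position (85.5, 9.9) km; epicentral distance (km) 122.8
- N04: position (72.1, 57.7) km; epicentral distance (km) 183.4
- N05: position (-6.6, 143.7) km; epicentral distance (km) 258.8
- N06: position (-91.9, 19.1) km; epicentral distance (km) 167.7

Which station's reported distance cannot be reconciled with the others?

N03

Solve using three stations at a time. Using N04, N05, N06 (subtract circle equations pairwise → linear system) gives (x, y) ≈ (9.3, -114.6).
Distances from that point to each station vs reported:
  N03: calculated 146.0 vs reported 122.8 → residual 23.2 km
  N04: calculated 183.4 vs reported 183.4 → residual 0.0 km
  N05: calculated 258.8 vs reported 258.8 → residual 0.0 km
  N06: calculated 167.7 vs reported 167.7 → residual 0.0 km
N04, N05, N06 are mutually consistent (residuals ≈ 0); N03 is off by 23.2 km.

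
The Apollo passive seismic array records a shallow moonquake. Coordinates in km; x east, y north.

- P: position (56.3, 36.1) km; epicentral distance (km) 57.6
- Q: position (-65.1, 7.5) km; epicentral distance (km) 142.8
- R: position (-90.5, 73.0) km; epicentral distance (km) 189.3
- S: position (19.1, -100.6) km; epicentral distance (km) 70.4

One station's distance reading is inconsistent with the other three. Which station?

Solve using three stations at a time. Using P, Q, R (subtract circle equations pairwise → linear system) gives (x, y) ≈ (75.4, -18.2).
Distances from that point to each station vs reported:
  P: calculated 57.6 vs reported 57.6 → residual 0.0 km
  Q: calculated 142.8 vs reported 142.8 → residual 0.0 km
  R: calculated 189.3 vs reported 189.3 → residual 0.0 km
  S: calculated 99.7 vs reported 70.4 → residual 29.3 km
P, Q, R are mutually consistent (residuals ≈ 0); S is off by 29.3 km.

S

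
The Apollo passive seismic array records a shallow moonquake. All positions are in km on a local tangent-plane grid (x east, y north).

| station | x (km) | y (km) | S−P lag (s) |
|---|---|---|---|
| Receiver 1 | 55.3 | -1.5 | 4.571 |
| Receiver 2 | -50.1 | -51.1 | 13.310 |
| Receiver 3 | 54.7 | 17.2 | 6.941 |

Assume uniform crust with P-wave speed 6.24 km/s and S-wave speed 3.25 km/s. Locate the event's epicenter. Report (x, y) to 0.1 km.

Distance from S−P lag: d = Δt · v_P v_S / (v_P − v_S) = Δt · (6.24·3.25)/(6.24−3.25) ≈ 6.7826·Δt.
So d_Receiver 1 = 31.00, d_Receiver 2 = 90.28, d_Receiver 3 = 47.08 km.
Circle about each station: (x − 55.3)² + (y + 1.5)² = 31.00²; (x + 50.1)² + (y + 51.1)² = 90.28²; (x − 54.7)² + (y − 17.2)² = 47.08².
Subtracting pairs of circle equations eliminates x²+y² and gives linear equations (the radical axes):
-210.8 x − 99.2 y = -5128.60
-1.2 x + 37.4 y = -1027.94
Solving the 2×2 system: x ≈ 36.7, y ≈ -26.3 km.
Check against Receiver 1 (with the unrounded x, y): √((x − 55.3)²+(y + 1.5)²) = 31.00 ≈ 31.00 km. ✓

(36.7, -26.3)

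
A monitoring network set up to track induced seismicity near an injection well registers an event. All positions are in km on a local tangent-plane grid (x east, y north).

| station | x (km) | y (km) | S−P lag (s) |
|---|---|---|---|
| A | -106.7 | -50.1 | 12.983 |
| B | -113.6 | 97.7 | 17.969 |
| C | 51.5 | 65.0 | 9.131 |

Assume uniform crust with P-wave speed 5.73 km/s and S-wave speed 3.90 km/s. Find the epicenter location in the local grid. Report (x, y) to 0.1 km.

Distance from S−P lag: d = Δt · v_P v_S / (v_P − v_S) = Δt · (5.73·3.90)/(5.73−3.90) ≈ 12.2115·Δt.
So d_A = 158.54, d_B = 219.43, d_C = 111.50 km.
Circle about each station: (x + 106.7)² + (y + 50.1)² = 158.54²; (x + 113.6)² + (y − 97.7)² = 219.43²; (x − 51.5)² + (y − 65.0)² = 111.50².
Subtracting the A equation from the B and C equations removes the quadratic terms:
-13.8 x + 295.6 y = -14459.24
316.4 x + 230.2 y = 5685.03
Solving the 2×2 system: x ≈ 51.8, y ≈ -46.5 km.
Check against A (with the unrounded x, y): √((x + 106.7)²+(y + 50.1)²) = 158.54 ≈ 158.54 km. ✓

51.8 km east, -46.5 km north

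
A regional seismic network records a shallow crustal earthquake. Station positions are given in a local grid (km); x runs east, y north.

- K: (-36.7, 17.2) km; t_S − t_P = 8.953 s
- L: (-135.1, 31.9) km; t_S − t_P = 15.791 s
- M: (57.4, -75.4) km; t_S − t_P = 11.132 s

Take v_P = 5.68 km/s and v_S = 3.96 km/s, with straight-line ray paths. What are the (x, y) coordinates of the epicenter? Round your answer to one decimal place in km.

Distance from S−P lag: d = Δt · v_P v_S / (v_P − v_S) = Δt · (5.68·3.96)/(5.68−3.96) ≈ 13.0772·Δt.
So d_K = 117.08, d_L = 206.50, d_M = 145.58 km.
Circle about each station: (x + 36.7)² + (y − 17.2)² = 117.08²; (x + 135.1)² + (y − 31.9)² = 206.50²; (x − 57.4)² + (y + 75.4)² = 145.58².
Subtracting the K equation from the L and M equations removes the quadratic terms:
-196.8 x + 29.4 y = -11307.63
188.2 x − 185.2 y = -148.62
Solving the 2×2 system: x ≈ 67.9, y ≈ 69.8 km.
Check against K (with the unrounded x, y): √((x + 36.7)²+(y − 17.2)²) = 117.06 ≈ 117.08 km. ✓

(67.9, 69.8)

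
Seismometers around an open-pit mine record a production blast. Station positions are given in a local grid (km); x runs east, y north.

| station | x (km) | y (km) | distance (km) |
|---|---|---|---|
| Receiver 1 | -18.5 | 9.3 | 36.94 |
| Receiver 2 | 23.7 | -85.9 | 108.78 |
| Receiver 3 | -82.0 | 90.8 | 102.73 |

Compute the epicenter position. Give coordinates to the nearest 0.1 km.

-51.5 km east, -7.3 km north

Circle about each station: (x + 18.5)² + (y − 9.3)² = 36.94²; (x − 23.7)² + (y + 85.9)² = 108.78²; (x + 82.0)² + (y − 90.8)² = 102.73².
Subtracting pairs of circle equations eliminates x²+y² and gives linear equations (the radical axes):
84.4 x − 190.4 y = -2956.76
-127.0 x + 163.0 y = 5351.01
Solving the 2×2 system: x ≈ -51.5, y ≈ -7.3 km.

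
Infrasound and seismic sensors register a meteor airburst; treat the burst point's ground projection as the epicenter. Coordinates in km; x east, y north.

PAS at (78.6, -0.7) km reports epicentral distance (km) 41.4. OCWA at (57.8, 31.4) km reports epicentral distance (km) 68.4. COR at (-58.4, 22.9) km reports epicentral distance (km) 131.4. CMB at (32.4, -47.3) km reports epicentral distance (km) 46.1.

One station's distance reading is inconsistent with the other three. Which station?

Solve using three stations at a time. Using PAS, OCWA, COR (subtract circle equations pairwise → linear system) gives (x, y) ≈ (58.6, -37.1).
Distances from that point to each station vs reported:
  PAS: calculated 41.5 vs reported 41.4 → residual 0.1 km
  OCWA: calculated 68.5 vs reported 68.4 → residual 0.1 km
  COR: calculated 131.4 vs reported 131.4 → residual 0.0 km
  CMB: calculated 28.1 vs reported 46.1 → residual 18.0 km
PAS, OCWA, COR are mutually consistent (residuals ≈ 0); CMB is off by 18.0 km.

CMB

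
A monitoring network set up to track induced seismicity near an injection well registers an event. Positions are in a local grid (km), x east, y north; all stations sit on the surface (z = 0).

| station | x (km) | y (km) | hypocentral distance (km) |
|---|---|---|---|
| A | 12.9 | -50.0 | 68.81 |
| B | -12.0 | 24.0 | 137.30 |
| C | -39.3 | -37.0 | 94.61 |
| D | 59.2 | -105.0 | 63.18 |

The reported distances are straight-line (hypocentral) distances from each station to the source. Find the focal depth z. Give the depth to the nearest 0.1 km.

Each station gives a sphere (x−x_i)² + (y−y_i)² + z² = d_i² (stations at z=0).
Subtracting the A sphere from B and C: z² cancels, leaving linear equations in x and y:
-49.8 x + 148.0 y = -16062.88
-104.4 x + 26.0 y = -3969.16
Solving: x ≈ 11.995, y ≈ -104.497 km (keep extra digits for the depth step; rounded: 12.0, -104.5).
Then from the A sphere: z² = 68.81² − (x − 12.9)² − (y + 50.0)² with x = 11.995, y = -104.497, so z ≈ 42.001 ≈ 42.0 km.
Check against D (with the unrounded solution): distance 63.19 ≈ 63.18 km. ✓

depth ≈ 42.0 km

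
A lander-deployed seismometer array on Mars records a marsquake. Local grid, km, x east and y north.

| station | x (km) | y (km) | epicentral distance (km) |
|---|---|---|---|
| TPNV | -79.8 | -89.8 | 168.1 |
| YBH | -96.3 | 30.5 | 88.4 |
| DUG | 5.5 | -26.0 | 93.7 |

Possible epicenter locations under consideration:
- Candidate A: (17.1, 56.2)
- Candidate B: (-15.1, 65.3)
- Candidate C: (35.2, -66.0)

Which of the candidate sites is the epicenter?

For each candidate, compare |candidate − station| to the reported distance:
Candidate A: residuals TPNV 7.1, YBH 27.9, DUG 10.7 → max 27.9 km
Candidate B: residuals TPNV 0.0, YBH 0.1, DUG 0.1 → max 0.1 km
Candidate C: residuals TPNV 50.7, YBH 74.7, DUG 43.9 → max 74.7 km
Only Candidate B has all residuals ≈ 0.

Candidate B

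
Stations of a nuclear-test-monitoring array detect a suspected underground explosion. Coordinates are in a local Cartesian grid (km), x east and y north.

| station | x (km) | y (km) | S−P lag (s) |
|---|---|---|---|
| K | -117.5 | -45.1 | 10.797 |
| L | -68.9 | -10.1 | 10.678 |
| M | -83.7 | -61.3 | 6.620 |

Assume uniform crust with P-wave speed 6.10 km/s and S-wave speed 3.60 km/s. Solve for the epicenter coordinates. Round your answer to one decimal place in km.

x ≈ -39.6 km, y ≈ -99.2 km

Distance from S−P lag: d = Δt · v_P v_S / (v_P − v_S) = Δt · (6.10·3.60)/(6.10−3.60) ≈ 8.7840·Δt.
So d_K = 94.84, d_L = 93.80, d_M = 58.15 km.
Circle about each station: (x + 117.5)² + (y + 45.1)² = 94.84²; (x + 68.9)² + (y + 10.1)² = 93.80²; (x + 83.7)² + (y + 61.3)² = 58.15².
Subtracting pairs of circle equations eliminates x²+y² and gives linear equations (the radical axes):
97.2 x + 70.0 y = -10794.85
67.6 x − 32.4 y = 536.32
Solving the 2×2 system: x ≈ -39.6, y ≈ -99.2 km.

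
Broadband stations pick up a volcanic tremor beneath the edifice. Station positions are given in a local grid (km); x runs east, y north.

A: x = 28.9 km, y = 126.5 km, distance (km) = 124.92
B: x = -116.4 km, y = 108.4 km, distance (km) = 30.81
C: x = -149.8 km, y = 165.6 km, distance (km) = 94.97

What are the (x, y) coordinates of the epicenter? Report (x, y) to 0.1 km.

-90.9 km east, 91.1 km north

Circle about each station: (x − 28.9)² + (y − 126.5)² = 124.92²; (x + 116.4)² + (y − 108.4)² = 30.81²; (x + 149.8)² + (y − 165.6)² = 94.97².
Subtracting the A equation from the B and C equations removes the quadratic terms:
-290.6 x − 36.2 y = 23117.81
-357.4 x + 78.2 y = 39611.65
Solving the 2×2 system: x ≈ -90.9, y ≈ 91.1 km.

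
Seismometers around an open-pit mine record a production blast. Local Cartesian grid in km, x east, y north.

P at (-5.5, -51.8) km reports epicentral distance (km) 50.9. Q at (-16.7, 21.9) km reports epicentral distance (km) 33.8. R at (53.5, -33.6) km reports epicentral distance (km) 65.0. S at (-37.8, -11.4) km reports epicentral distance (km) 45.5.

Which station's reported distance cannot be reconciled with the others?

Solve using three stations at a time. Using P, Q, S (subtract circle equations pairwise → linear system) gives (x, y) ≈ (6.8, -2.4).
Distances from that point to each station vs reported:
  P: calculated 50.9 vs reported 50.9 → residual 0.0 km
  Q: calculated 33.8 vs reported 33.8 → residual 0.0 km
  R: calculated 56.2 vs reported 65.0 → residual 8.8 km
  S: calculated 45.5 vs reported 45.5 → residual 0.0 km
P, Q, S are mutually consistent (residuals ≈ 0); R is off by 8.8 km.

R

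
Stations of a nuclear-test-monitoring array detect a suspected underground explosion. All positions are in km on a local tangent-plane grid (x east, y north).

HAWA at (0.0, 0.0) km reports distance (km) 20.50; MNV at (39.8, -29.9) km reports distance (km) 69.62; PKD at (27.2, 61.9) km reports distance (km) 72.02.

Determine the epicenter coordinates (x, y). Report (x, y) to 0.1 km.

Circle about each station: x² + y² = 20.50²; (x − 39.8)² + (y + 29.9)² = 69.62²; (x − 27.2)² + (y − 61.9)² = 72.02².
Subtracting the HAWA equation from the MNV and PKD equations removes the quadratic terms:
79.6 x − 59.8 y = -1948.64
54.4 x + 123.8 y = -195.18
Solving the 2×2 system: x ≈ -19.3, y ≈ 6.9 km.

x ≈ -19.3 km, y ≈ 6.9 km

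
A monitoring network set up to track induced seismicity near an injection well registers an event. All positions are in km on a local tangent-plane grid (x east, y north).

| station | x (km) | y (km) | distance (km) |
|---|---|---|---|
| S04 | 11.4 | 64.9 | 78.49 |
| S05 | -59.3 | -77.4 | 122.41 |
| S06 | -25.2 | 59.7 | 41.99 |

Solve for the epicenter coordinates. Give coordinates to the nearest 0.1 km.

Circle about each station: (x − 11.4)² + (y − 64.9)² = 78.49²; (x + 59.3)² + (y + 77.4)² = 122.41²; (x + 25.2)² + (y − 59.7)² = 41.99².
Subtracting pairs of circle equations eliminates x²+y² and gives linear equations (the radical axes):
-141.4 x − 284.6 y = -3658.25
-73.2 x − 10.4 y = 4254.68
Solving the 2×2 system: x ≈ -64.5, y ≈ 44.9 km.

(-64.5, 44.9)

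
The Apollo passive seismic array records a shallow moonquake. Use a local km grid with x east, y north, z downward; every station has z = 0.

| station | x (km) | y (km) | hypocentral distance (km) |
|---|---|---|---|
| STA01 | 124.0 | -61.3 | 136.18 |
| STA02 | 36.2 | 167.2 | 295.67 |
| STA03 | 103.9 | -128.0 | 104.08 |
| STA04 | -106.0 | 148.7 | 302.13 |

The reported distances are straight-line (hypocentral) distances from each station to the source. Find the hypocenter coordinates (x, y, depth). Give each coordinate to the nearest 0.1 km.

x ≈ 15.2 km, y ≈ -122.7 km, depth ≈ 54.2 km

Each station gives a sphere (x−x_i)² + (y−y_i)² + z² = d_i² (stations at z=0).
Subtracting the STA01 sphere from STA02 and STA03: z² cancels, leaving linear equations in x and y:
-175.6 x + 457.0 y = -58743.17
-40.2 x − 133.4 y = 15757.87
Solving: x ≈ 15.193, y ≈ -122.703 km (keep extra digits for the depth step; rounded: 15.2, -122.7).
Then from the STA01 sphere: z² = 136.18² − (x − 124.0)² − (y + 61.3)² with x = 15.193, y = -122.703, so z ≈ 54.182 ≈ 54.2 km.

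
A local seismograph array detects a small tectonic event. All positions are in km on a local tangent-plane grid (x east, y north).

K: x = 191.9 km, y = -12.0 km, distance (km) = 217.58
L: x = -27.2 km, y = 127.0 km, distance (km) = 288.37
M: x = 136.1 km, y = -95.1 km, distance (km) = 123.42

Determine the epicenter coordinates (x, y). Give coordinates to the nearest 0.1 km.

Circle about each station: (x − 191.9)² + (y + 12.0)² = 217.58²; (x + 27.2)² + (y − 127.0)² = 288.37²; (x − 136.1)² + (y + 95.1)² = 123.42².
Subtracting the K equation from the L and M equations removes the quadratic terms:
-438.2 x + 278.0 y = -55916.97
-111.6 x − 166.2 y = 22706.17
Solving the 2×2 system: x ≈ 28.7, y ≈ -155.9 km.
Check against K (with the unrounded x, y): √((x − 191.9)²+(y + 12.0)²) = 217.57 ≈ 217.58 km. ✓

(28.7, -155.9)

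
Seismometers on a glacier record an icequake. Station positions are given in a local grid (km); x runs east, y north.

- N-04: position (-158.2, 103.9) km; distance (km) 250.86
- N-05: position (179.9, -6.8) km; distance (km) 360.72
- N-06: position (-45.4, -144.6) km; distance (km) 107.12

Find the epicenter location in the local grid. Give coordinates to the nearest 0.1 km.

x ≈ -152.5 km, y ≈ -146.9 km

Circle about each station: (x + 158.2)² + (y − 103.9)² = 250.86²; (x − 179.9)² + (y + 6.8)² = 360.72²; (x + 45.4)² + (y + 144.6)² = 107.12².
Subtracting the N-04 equation from the N-05 and N-06 equations removes the quadratic terms:
676.2 x − 221.4 y = -70600.38
225.6 x − 497.0 y = 38603.92
Solving the 2×2 system: x ≈ -152.5, y ≈ -146.9 km.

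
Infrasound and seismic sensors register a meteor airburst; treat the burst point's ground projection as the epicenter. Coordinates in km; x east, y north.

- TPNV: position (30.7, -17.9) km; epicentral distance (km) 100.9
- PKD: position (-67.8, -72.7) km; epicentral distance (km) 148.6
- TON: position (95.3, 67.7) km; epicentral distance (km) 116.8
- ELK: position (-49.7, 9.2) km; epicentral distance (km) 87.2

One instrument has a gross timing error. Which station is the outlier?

Solve using three stations at a time. Using TPNV, PKD, TON (subtract circle equations pairwise → linear system) gives (x, y) ≈ (-21.4, 68.4).
Distances from that point to each station vs reported:
  TPNV: calculated 100.7 vs reported 100.9 → residual 0.2 km
  PKD: calculated 148.5 vs reported 148.6 → residual 0.1 km
  TON: calculated 116.7 vs reported 116.8 → residual 0.1 km
  ELK: calculated 65.6 vs reported 87.2 → residual 21.6 km
TPNV, PKD, TON are mutually consistent (residuals ≈ 0); ELK is off by 21.6 km.

ELK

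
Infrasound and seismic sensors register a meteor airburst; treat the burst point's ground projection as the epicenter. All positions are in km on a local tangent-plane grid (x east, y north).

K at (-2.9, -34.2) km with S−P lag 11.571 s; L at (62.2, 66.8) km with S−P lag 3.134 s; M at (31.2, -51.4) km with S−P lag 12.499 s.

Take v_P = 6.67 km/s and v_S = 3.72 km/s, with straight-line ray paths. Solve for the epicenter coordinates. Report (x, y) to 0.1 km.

39.5 km east, 53.4 km north

Distance from S−P lag: d = Δt · v_P v_S / (v_P − v_S) = Δt · (6.67·3.72)/(6.67−3.72) ≈ 8.4110·Δt.
So d_K = 97.32, d_L = 26.36, d_M = 105.13 km.
Circle about each station: (x + 2.9)² + (y + 34.2)² = 97.32²; (x − 62.2)² + (y − 66.8)² = 26.36²; (x − 31.2)² + (y + 51.4)² = 105.13².
Subtracting pairs of circle equations eliminates x²+y² and gives linear equations (the radical axes):
130.2 x + 202.0 y = 15929.36
68.2 x − 34.4 y = 856.22
Solving the 2×2 system: x ≈ 39.5, y ≈ 53.4 km.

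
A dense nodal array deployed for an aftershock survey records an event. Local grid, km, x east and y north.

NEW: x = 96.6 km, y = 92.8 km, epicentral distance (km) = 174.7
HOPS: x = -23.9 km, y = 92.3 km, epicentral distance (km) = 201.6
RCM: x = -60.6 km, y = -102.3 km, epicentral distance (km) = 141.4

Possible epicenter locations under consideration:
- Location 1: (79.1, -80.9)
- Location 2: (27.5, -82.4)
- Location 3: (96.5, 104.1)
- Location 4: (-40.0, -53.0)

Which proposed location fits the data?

Location 1

For each candidate, compare |candidate − station| to the reported distance:
Location 1: residuals NEW 0.1, HOPS 0.1, RCM 0.1 → max 0.1 km
Location 2: residuals NEW 13.6, HOPS 19.5, RCM 51.1 → max 51.1 km
Location 3: residuals NEW 163.4, HOPS 80.6, RCM 118.0 → max 163.4 km
Location 4: residuals NEW 25.1, HOPS 55.4, RCM 88.0 → max 88.0 km
Only Location 1 has all residuals ≈ 0.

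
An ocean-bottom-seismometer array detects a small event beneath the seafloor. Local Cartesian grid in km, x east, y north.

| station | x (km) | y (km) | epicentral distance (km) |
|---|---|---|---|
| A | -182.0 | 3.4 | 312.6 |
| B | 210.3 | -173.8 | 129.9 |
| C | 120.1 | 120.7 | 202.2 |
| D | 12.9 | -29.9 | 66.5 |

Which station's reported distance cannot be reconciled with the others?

Solve using three stations at a time. Using A, B, C (subtract circle equations pairwise → linear system) gives (x, y) ≈ (118.9, -81.5).
Distances from that point to each station vs reported:
  A: calculated 312.6 vs reported 312.6 → residual 0.0 km
  B: calculated 129.9 vs reported 129.9 → residual 0.0 km
  C: calculated 202.2 vs reported 202.2 → residual 0.0 km
  D: calculated 117.9 vs reported 66.5 → residual 51.4 km
A, B, C are mutually consistent (residuals ≈ 0); D is off by 51.4 km.

D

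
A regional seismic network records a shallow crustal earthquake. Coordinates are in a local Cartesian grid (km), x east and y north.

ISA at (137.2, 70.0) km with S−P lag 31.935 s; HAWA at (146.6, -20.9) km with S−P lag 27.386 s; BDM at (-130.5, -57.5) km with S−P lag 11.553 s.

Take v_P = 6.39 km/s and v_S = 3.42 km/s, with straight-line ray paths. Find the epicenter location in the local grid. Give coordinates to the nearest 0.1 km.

(-47.4, -75.4)

Distance from S−P lag: d = Δt · v_P v_S / (v_P − v_S) = Δt · (6.39·3.42)/(6.39−3.42) ≈ 7.3582·Δt.
So d_ISA = 234.98, d_HAWA = 201.51, d_BDM = 85.01 km.
Circle about each station: (x − 137.2)² + (y − 70.0)² = 234.98²; (x − 146.6)² + (y + 20.9)² = 201.51²; (x + 130.5)² + (y + 57.5)² = 85.01².
Subtracting the ISA equation from the HAWA and BDM equations removes the quadratic terms:
18.8 x − 181.8 y = 12813.85
-535.4 x − 255.0 y = 44601.56
Solving the 2×2 system: x ≈ -47.4, y ≈ -75.4 km.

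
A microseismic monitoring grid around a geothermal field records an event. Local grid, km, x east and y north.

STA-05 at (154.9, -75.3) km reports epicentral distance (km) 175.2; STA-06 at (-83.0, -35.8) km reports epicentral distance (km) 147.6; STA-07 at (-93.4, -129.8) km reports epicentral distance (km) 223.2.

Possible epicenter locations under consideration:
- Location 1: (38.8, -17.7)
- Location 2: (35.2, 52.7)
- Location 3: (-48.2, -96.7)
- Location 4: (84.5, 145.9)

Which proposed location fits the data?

For each candidate, compare |candidate − station| to the reported distance:
Location 1: residuals STA-05 45.6, STA-06 24.5, STA-07 49.9 → max 49.9 km
Location 2: residuals STA-05 0.0, STA-06 0.1, STA-07 0.1 → max 0.1 km
Location 3: residuals STA-05 29.0, STA-06 77.5, STA-07 167.2 → max 167.2 km
Location 4: residuals STA-05 56.9, STA-06 99.5, STA-07 104.9 → max 104.9 km
Only Location 2 has all residuals ≈ 0.

Location 2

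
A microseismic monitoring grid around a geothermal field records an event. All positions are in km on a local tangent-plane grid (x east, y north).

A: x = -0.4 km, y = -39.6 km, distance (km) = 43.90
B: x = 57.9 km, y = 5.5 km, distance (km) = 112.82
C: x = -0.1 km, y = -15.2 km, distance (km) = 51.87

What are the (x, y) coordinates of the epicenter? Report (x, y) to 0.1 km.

Circle about each station: (x + 0.4)² + (y + 39.6)² = 43.90²; (x − 57.9)² + (y − 5.5)² = 112.82²; (x + 0.1)² + (y + 15.2)² = 51.87².
Subtracting the A equation from the B and C equations removes the quadratic terms:
116.6 x + 90.2 y = -8986.80
0.6 x + 48.8 y = -2100.56
Solving the 2×2 system: x ≈ -44.2, y ≈ -42.5 km.

-44.2 km east, -42.5 km north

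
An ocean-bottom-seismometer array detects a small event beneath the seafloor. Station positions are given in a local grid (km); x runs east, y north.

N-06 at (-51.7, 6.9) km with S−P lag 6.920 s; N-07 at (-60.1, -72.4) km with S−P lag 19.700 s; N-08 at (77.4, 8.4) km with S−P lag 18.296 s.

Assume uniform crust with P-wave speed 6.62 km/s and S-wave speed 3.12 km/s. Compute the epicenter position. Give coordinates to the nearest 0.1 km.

-26.2 km east, 38.8 km north

Distance from S−P lag: d = Δt · v_P v_S / (v_P − v_S) = Δt · (6.62·3.12)/(6.62−3.12) ≈ 5.9013·Δt.
So d_N-06 = 40.84, d_N-07 = 116.25, d_N-08 = 107.97 km.
Circle about each station: (x + 51.7)² + (y − 6.9)² = 40.84²; (x + 60.1)² + (y + 72.4)² = 116.25²; (x − 77.4)² + (y − 8.4)² = 107.97².
Subtracting the N-06 equation from the N-07 and N-08 equations removes the quadratic terms:
-16.8 x − 158.6 y = -5712.89
258.2 x + 3.0 y = -6648.80
Solving the 2×2 system: x ≈ -26.2, y ≈ 38.8 km.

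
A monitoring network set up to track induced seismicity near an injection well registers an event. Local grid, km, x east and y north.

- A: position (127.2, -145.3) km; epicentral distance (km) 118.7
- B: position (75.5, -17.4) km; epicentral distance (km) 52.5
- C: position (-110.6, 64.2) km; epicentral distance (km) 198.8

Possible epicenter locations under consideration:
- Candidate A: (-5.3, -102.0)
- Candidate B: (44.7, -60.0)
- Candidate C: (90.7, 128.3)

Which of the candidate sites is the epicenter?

Candidate B

For each candidate, compare |candidate − station| to the reported distance:
Candidate A: residuals A 20.7, B 64.5, C 2.1 → max 64.5 km
Candidate B: residuals A 0.0, B 0.1, C 0.1 → max 0.1 km
Candidate C: residuals A 157.3, B 94.0, C 12.5 → max 157.3 km
Only Candidate B has all residuals ≈ 0.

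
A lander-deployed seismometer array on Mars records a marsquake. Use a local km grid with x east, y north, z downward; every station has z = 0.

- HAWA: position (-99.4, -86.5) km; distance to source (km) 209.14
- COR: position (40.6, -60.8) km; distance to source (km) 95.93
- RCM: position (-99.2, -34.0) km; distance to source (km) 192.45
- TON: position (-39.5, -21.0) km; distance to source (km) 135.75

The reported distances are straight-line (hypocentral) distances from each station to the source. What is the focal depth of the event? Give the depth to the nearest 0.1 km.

depth ≈ 60.0 km

Each station gives a sphere (x−x_i)² + (y−y_i)² + z² = d_i² (stations at z=0).
Subtracting the HAWA sphere from COR and RCM: z² cancels, leaving linear equations in x and y:
280.0 x + 51.4 y = 22519.36
0.4 x + 105.0 y = 336.57
Solving: x ≈ 79.894, y ≈ 2.901 km (keep extra digits for the depth step; rounded: 79.9, 2.9).
Then from the HAWA sphere: z² = 209.14² − (x + 99.4)² − (y + 86.5)² with x = 79.894, y = 2.901, so z ≈ 60.006 ≈ 60.0 km.
Check against TON (with the unrounded solution): distance 135.75 ≈ 135.75 km. ✓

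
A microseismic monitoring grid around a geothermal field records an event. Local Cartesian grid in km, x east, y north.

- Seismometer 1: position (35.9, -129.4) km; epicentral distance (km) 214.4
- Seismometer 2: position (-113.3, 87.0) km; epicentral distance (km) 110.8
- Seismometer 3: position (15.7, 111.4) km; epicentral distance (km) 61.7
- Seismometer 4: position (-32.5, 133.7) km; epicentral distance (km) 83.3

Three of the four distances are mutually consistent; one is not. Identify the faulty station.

Seismometer 1

Solve using three stations at a time. Using Seismometer 2, Seismometer 3, Seismometer 4 (subtract circle equations pairwise → linear system) gives (x, y) ≈ (-7.5, 54.3).
Distances from that point to each station vs reported:
  Seismometer 1: calculated 188.8 vs reported 214.4 → residual 25.6 km
  Seismometer 2: calculated 110.8 vs reported 110.8 → residual 0.0 km
  Seismometer 3: calculated 61.6 vs reported 61.7 → residual 0.1 km
  Seismometer 4: calculated 83.2 vs reported 83.3 → residual 0.1 km
Seismometer 2, Seismometer 3, Seismometer 4 are mutually consistent (residuals ≈ 0); Seismometer 1 is off by 25.6 km.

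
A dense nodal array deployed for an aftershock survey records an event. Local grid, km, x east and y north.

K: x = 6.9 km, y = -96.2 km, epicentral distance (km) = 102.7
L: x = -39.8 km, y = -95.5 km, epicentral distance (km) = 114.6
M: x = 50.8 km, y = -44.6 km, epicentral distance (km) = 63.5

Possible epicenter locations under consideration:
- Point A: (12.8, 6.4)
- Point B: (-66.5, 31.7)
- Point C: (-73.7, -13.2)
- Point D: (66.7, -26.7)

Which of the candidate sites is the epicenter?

Point A

For each candidate, compare |candidate − station| to the reported distance:
Point A: residuals K 0.1, L 0.1, M 0.1 → max 0.1 km
Point B: residuals K 44.8, L 15.4, M 76.4 → max 76.4 km
Point C: residuals K 13.0, L 25.6, M 64.9 → max 64.9 km
Point D: residuals K 11.0, L 12.2, M 39.6 → max 39.6 km
Only Point A has all residuals ≈ 0.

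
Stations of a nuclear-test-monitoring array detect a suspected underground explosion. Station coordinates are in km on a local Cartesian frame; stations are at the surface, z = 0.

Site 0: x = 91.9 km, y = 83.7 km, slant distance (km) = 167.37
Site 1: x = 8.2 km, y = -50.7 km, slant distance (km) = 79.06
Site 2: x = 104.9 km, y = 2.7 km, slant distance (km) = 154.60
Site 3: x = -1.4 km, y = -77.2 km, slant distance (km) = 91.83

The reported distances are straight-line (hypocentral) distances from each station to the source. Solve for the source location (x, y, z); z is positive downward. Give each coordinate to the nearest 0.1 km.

Each station gives a sphere (x−x_i)² + (y−y_i)² + z² = d_i² (stations at z=0).
Subtracting the Site 0 sphere from Site 1 and Site 2: z² cancels, leaving linear equations in x and y:
-167.4 x − 268.8 y = 8948.66
26.0 x − 162.0 y = -328.44
Solving: x ≈ -45.092, y ≈ -5.210 km (keep extra digits for the depth step; rounded: -45.1, -5.2).
Then from the Site 0 sphere: z² = 167.37² − (x − 91.9)² − (y − 83.7)² with x = -45.092, y = -5.210, so z ≈ 36.619 ≈ 36.6 km.
Check against Site 3 (with the unrounded solution): distance 91.83 ≈ 91.83 km. ✓

(-45.1, -5.2, 36.6)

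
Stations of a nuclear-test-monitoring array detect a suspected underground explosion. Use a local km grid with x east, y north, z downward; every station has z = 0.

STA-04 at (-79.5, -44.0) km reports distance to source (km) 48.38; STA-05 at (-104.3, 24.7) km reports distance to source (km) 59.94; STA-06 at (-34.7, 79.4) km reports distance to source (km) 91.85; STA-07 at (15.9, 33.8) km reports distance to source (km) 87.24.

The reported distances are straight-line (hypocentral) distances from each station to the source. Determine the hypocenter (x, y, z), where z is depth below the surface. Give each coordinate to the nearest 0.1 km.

Each station gives a sphere (x−x_i)² + (y−y_i)² + z² = d_i² (stations at z=0).
Subtracting the STA-04 sphere from STA-05 and STA-06: z² cancels, leaving linear equations in x and y:
-49.6 x + 137.4 y = 1980.15
89.6 x + 246.8 y = -6843.60
Solving: x ≈ -58.203, y ≈ -6.599 km (keep extra digits for the depth step; rounded: -58.2, -6.6).
Then from the STA-04 sphere: z² = 48.38² − (x + 79.5)² − (y + 44.0)² with x = -58.203, y = -6.599, so z ≈ 22.096 ≈ 22.1 km.

x ≈ -58.2 km, y ≈ -6.6 km, depth ≈ 22.1 km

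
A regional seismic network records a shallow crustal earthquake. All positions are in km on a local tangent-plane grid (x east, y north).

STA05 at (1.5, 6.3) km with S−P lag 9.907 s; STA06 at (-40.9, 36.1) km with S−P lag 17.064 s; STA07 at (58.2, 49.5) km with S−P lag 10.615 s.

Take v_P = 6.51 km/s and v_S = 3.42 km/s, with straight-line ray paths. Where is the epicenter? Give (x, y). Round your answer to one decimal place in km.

x ≈ 64.8 km, y ≈ -26.7 km

Distance from S−P lag: d = Δt · v_P v_S / (v_P − v_S) = Δt · (6.51·3.42)/(6.51−3.42) ≈ 7.2052·Δt.
So d_STA05 = 71.38, d_STA06 = 122.95, d_STA07 = 76.48 km.
Circle about each station: (x − 1.5)² + (y − 6.3)² = 71.38²; (x + 40.9)² + (y − 36.1)² = 122.95²; (x − 58.2)² + (y − 49.5)² = 76.48².
Subtracting pairs of circle equations eliminates x²+y² and gives linear equations (the radical axes):
-84.8 x + 59.6 y = -7087.52
113.4 x + 86.4 y = 5041.46
Solving the 2×2 system: x ≈ 64.8, y ≈ -26.7 km.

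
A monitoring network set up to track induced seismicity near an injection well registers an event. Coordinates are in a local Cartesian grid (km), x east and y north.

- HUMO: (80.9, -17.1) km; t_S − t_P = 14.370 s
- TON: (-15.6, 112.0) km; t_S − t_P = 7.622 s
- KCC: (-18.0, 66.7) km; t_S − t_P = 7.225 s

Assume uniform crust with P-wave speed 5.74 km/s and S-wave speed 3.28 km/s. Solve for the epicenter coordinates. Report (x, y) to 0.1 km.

Distance from S−P lag: d = Δt · v_P v_S / (v_P − v_S) = Δt · (5.74·3.28)/(5.74−3.28) ≈ 7.6533·Δt.
So d_HUMO = 109.98, d_TON = 58.33, d_KCC = 55.30 km.
Circle about each station: (x − 80.9)² + (y + 17.1)² = 109.98²; (x + 15.6)² + (y − 112.0)² = 58.33²; (x + 18.0)² + (y − 66.7)² = 55.30².
Subtracting pairs of circle equations eliminates x²+y² and gives linear equations (the radical axes):
-193.0 x + 258.2 y = 14643.35
-197.8 x + 167.6 y = 6973.18
Solving the 2×2 system: x ≈ 34.9, y ≈ 82.8 km.
Check against HUMO (with the unrounded x, y): √((x − 80.9)²+(y + 17.1)²) = 109.99 ≈ 109.98 km. ✓

(34.9, 82.8)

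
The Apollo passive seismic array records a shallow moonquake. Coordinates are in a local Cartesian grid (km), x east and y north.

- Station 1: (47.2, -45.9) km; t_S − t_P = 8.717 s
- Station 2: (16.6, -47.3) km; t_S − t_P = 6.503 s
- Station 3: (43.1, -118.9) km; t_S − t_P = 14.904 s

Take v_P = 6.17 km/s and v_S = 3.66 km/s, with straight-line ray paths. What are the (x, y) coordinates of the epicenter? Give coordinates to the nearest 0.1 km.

Distance from S−P lag: d = Δt · v_P v_S / (v_P − v_S) = Δt · (6.17·3.66)/(6.17−3.66) ≈ 8.9969·Δt.
So d_Station 1 = 78.43, d_Station 2 = 58.51, d_Station 3 = 134.09 km.
Circle about each station: (x − 47.2)² + (y + 45.9)² = 78.43²; (x − 16.6)² + (y + 47.3)² = 58.51²; (x − 43.1)² + (y + 118.9)² = 134.09².
Subtracting the Station 1 equation from the Station 2 and Station 3 equations removes the quadratic terms:
-61.2 x − 2.8 y = 906.04
-8.2 x − 146.0 y = -168.69
Solving the 2×2 system: x ≈ -14.9, y ≈ 2.0 km.

-14.9 km east, 2.0 km north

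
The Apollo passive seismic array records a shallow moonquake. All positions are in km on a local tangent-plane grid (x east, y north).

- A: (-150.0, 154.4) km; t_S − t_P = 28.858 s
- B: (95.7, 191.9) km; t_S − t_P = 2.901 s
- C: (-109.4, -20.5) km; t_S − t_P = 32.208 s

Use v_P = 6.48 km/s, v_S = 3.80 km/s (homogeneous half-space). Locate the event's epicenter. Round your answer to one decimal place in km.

Distance from S−P lag: d = Δt · v_P v_S / (v_P − v_S) = Δt · (6.48·3.80)/(6.48−3.80) ≈ 9.1881·Δt.
So d_A = 265.15, d_B = 26.65, d_C = 295.93 km.
Circle about each station: (x + 150.0)² + (y − 154.4)² = 265.15²; (x − 95.7)² + (y − 191.9)² = 26.65²; (x + 109.4)² + (y + 20.5)² = 295.93².
Subtracting the A equation from the B and C equations removes the quadratic terms:
491.4 x + 75.0 y = 69239.04
81.2 x − 349.8 y = -51220.79
Solving the 2×2 system: x ≈ 114.5, y ≈ 173.0 km.
Check against A (with the unrounded x, y): √((x + 150.0)²+(y − 154.4)²) = 265.15 ≈ 265.15 km. ✓

114.5 km east, 173.0 km north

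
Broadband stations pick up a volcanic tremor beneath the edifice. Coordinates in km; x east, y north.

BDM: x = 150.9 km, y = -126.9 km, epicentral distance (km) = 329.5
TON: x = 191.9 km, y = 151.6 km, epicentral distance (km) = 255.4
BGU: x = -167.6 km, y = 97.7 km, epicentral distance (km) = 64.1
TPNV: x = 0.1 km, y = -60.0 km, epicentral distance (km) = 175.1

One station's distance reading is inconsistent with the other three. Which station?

Solve using three stations at a time. Using BDM, BGU, TPNV (subtract circle equations pairwise → linear system) gives (x, y) ≈ (-106.3, 79.1).
Distances from that point to each station vs reported:
  BDM: calculated 329.5 vs reported 329.5 → residual 0.0 km
  TON: calculated 306.9 vs reported 255.4 → residual 51.5 km
  BGU: calculated 64.1 vs reported 64.1 → residual 0.0 km
  TPNV: calculated 175.1 vs reported 175.1 → residual 0.0 km
BDM, BGU, TPNV are mutually consistent (residuals ≈ 0); TON is off by 51.5 km.

TON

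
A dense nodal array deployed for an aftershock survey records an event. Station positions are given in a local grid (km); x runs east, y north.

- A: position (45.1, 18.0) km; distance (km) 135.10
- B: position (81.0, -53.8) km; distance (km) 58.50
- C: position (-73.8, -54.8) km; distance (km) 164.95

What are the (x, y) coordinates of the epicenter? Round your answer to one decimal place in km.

Circle about each station: (x − 45.1)² + (y − 18.0)² = 135.10²; (x − 81.0)² + (y + 53.8)² = 58.50²; (x + 73.8)² + (y + 54.8)² = 164.95².
Subtracting the A equation from the B and C equations removes the quadratic terms:
71.8 x − 143.6 y = 21927.19
-237.8 x − 145.6 y = -2865.02
Solving the 2×2 system: x ≈ 80.8, y ≈ -112.3 km.

x ≈ 80.8 km, y ≈ -112.3 km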